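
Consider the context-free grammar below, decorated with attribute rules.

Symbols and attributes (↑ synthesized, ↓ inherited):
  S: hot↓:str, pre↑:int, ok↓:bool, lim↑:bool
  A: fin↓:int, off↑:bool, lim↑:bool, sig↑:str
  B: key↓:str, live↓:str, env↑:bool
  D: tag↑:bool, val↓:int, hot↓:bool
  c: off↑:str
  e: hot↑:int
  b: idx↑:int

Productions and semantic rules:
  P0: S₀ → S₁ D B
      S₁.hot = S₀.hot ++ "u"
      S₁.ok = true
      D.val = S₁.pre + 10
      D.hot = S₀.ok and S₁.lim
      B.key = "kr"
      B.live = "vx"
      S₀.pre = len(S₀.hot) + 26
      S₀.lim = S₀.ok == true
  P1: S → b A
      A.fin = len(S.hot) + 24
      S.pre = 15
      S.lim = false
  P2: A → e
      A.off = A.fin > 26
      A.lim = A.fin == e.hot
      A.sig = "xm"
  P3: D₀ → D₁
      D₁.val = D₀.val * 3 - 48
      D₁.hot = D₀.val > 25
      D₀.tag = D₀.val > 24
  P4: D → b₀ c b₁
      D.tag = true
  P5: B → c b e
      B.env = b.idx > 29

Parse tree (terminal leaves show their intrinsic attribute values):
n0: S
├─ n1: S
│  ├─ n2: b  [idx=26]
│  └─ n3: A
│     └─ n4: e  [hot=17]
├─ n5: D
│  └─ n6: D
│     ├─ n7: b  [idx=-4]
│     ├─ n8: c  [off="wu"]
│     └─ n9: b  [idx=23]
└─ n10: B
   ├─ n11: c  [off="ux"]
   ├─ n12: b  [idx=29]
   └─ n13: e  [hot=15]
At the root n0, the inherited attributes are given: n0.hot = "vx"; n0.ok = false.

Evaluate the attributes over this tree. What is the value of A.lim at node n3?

false

1. n0.hot = "vx"  [given at root]
2. n0.ok = false  [given at root]
3. n1.hot = "vxu"  [S₀.hot ++ "u"]
4. n1.ok = true  [true]
5. n2.idx = 26  [terminal]
6. n3.fin = 27  [len(S.hot) + 24]
7. n4.hot = 17  [terminal]
8. n3.off = true  [A.fin > 26]
9. n3.lim = false  [A.fin == e.hot]
10. n3.sig = "xm"  ["xm"]
11. n1.pre = 15  [15]
12. n1.lim = false  [false]
13. n5.val = 25  [S₁.pre + 10]
14. n5.hot = false  [S₀.ok and S₁.lim]
15. n6.val = 27  [D₀.val * 3 - 48]
16. n6.hot = false  [D₀.val > 25]
17. n7.idx = -4  [terminal]
18. n8.off = "wu"  [terminal]
19. n9.idx = 23  [terminal]
20. n6.tag = true  [true]
21. n5.tag = true  [D₀.val > 24]
22. n10.key = "kr"  ["kr"]
23. n10.live = "vx"  ["vx"]
24. n11.off = "ux"  [terminal]
25. n12.idx = 29  [terminal]
26. n13.hot = 15  [terminal]
27. n10.env = false  [b.idx > 29]
28. n0.pre = 28  [len(S₀.hot) + 26]
29. n0.lim = false  [S₀.ok == true]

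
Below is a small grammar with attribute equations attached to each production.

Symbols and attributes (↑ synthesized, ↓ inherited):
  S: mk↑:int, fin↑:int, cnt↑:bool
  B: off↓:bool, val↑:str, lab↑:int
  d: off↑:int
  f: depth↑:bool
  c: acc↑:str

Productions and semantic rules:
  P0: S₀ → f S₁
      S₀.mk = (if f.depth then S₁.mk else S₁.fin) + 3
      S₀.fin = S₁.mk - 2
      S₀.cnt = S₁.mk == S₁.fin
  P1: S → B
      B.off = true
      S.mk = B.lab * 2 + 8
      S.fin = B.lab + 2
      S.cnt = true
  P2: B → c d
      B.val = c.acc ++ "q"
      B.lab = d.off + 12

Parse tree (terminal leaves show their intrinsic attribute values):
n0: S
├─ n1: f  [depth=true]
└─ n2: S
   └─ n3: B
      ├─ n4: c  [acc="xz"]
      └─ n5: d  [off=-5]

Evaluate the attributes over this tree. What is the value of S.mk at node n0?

25

1. n1.depth = true  [terminal]
2. n3.off = true  [true]
3. n4.acc = "xz"  [terminal]
4. n5.off = -5  [terminal]
5. n3.val = "xzq"  [c.acc ++ "q"]
6. n3.lab = 7  [d.off + 12]
7. n2.mk = 22  [B.lab * 2 + 8]
8. n2.fin = 9  [B.lab + 2]
9. n2.cnt = true  [true]
10. n0.mk = 25  [(if f.depth then S₁.mk else S₁.fin) + 3]
11. n0.fin = 20  [S₁.mk - 2]
12. n0.cnt = false  [S₁.mk == S₁.fin]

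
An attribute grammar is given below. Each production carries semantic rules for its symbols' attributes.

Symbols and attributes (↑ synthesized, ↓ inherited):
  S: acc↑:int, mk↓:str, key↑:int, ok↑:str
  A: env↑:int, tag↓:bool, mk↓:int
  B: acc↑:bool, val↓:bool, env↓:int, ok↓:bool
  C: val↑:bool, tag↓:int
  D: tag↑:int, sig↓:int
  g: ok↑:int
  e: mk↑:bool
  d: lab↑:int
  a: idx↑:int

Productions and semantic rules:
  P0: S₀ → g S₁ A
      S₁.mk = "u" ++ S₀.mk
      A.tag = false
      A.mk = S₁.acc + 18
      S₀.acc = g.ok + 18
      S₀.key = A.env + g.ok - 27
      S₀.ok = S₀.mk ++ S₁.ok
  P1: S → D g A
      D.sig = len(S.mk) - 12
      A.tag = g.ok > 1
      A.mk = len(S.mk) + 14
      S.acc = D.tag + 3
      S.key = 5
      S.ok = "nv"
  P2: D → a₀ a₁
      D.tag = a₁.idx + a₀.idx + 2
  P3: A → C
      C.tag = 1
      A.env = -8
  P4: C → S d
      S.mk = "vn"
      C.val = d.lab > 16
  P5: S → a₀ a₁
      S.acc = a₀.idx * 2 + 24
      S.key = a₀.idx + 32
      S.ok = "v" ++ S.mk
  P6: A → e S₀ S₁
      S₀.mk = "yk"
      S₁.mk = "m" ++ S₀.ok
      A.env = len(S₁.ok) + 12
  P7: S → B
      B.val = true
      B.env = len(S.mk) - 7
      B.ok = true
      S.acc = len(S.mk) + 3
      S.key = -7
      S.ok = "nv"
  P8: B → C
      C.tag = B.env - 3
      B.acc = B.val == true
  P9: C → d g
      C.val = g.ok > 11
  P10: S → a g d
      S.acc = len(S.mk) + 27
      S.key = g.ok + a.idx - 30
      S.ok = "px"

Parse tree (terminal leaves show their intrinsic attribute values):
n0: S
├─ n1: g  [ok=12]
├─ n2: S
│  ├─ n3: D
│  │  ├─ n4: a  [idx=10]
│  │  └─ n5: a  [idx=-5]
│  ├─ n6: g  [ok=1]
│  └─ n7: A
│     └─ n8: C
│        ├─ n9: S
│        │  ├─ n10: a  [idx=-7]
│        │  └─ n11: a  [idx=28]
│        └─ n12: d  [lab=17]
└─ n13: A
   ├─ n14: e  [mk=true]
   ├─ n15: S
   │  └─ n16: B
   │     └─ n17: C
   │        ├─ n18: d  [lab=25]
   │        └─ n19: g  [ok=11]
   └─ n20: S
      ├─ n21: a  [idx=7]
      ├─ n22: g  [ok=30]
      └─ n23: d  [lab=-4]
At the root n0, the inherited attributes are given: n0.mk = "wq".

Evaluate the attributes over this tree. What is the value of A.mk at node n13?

28

1. n0.mk = "wq"  [given at root]
2. n1.ok = 12  [terminal]
3. n2.mk = "uwq"  ["u" ++ S₀.mk]
4. n3.sig = -9  [len(S.mk) - 12]
5. n4.idx = 10  [terminal]
6. n5.idx = -5  [terminal]
7. n3.tag = 7  [a₁.idx + a₀.idx + 2]
8. n6.ok = 1  [terminal]
9. n7.tag = false  [g.ok > 1]
10. n7.mk = 17  [len(S.mk) + 14]
11. n8.tag = 1  [1]
12. n9.mk = "vn"  ["vn"]
13. n10.idx = -7  [terminal]
14. n11.idx = 28  [terminal]
15. n9.acc = 10  [a₀.idx * 2 + 24]
16. n9.key = 25  [a₀.idx + 32]
17. n9.ok = "vvn"  ["v" ++ S.mk]
18. n12.lab = 17  [terminal]
19. n8.val = true  [d.lab > 16]
20. n7.env = -8  [-8]
21. n2.acc = 10  [D.tag + 3]
22. n2.key = 5  [5]
23. n2.ok = "nv"  ["nv"]
24. n13.tag = false  [false]
25. n13.mk = 28  [S₁.acc + 18]
26. n14.mk = true  [terminal]
27. n15.mk = "yk"  ["yk"]
28. n16.val = true  [true]
29. n16.env = -5  [len(S.mk) - 7]
30. n16.ok = true  [true]
31. n17.tag = -8  [B.env - 3]
32. n18.lab = 25  [terminal]
33. n19.ok = 11  [terminal]
34. n17.val = false  [g.ok > 11]
35. n16.acc = true  [B.val == true]
36. n15.acc = 5  [len(S.mk) + 3]
37. n15.key = -7  [-7]
38. n15.ok = "nv"  ["nv"]
39. n20.mk = "mnv"  ["m" ++ S₀.ok]
40. n21.idx = 7  [terminal]
41. n22.ok = 30  [terminal]
42. n23.lab = -4  [terminal]
43. n20.acc = 30  [len(S.mk) + 27]
44. n20.key = 7  [g.ok + a.idx - 30]
45. n20.ok = "px"  ["px"]
46. n13.env = 14  [len(S₁.ok) + 12]
47. n0.acc = 30  [g.ok + 18]
48. n0.key = -1  [A.env + g.ok - 27]
49. n0.ok = "wqnv"  [S₀.mk ++ S₁.ok]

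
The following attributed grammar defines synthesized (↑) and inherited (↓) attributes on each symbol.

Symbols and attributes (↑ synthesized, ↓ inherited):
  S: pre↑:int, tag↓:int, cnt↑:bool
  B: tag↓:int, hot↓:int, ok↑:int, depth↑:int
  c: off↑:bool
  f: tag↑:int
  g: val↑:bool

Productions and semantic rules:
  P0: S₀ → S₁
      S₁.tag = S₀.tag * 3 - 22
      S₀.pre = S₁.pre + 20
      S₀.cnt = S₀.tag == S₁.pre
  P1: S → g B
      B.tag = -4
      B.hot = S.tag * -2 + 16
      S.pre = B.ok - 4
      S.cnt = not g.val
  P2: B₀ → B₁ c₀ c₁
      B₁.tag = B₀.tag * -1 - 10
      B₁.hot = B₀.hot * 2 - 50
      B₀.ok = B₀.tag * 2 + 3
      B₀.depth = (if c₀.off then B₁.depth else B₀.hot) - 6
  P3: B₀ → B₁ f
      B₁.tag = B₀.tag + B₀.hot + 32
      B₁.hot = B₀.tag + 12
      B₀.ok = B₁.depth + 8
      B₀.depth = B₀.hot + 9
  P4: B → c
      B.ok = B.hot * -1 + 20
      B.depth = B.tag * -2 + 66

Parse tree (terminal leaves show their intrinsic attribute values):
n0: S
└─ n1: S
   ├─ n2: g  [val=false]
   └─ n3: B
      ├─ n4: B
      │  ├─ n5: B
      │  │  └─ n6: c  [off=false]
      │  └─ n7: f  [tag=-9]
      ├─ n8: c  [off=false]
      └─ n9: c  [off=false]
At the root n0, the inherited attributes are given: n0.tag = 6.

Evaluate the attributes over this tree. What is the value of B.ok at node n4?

26

1. n0.tag = 6  [given at root]
2. n1.tag = -4  [S₀.tag * 3 - 22]
3. n2.val = false  [terminal]
4. n3.tag = -4  [-4]
5. n3.hot = 24  [S.tag * -2 + 16]
6. n4.tag = -6  [B₀.tag * -1 - 10]
7. n4.hot = -2  [B₀.hot * 2 - 50]
8. n5.tag = 24  [B₀.tag + B₀.hot + 32]
9. n5.hot = 6  [B₀.tag + 12]
10. n6.off = false  [terminal]
11. n5.ok = 14  [B.hot * -1 + 20]
12. n5.depth = 18  [B.tag * -2 + 66]
13. n7.tag = -9  [terminal]
14. n4.ok = 26  [B₁.depth + 8]
15. n4.depth = 7  [B₀.hot + 9]
16. n8.off = false  [terminal]
17. n9.off = false  [terminal]
18. n3.ok = -5  [B₀.tag * 2 + 3]
19. n3.depth = 18  [(if c₀.off then B₁.depth else B₀.hot) - 6]
20. n1.pre = -9  [B.ok - 4]
21. n1.cnt = true  [not g.val]
22. n0.pre = 11  [S₁.pre + 20]
23. n0.cnt = false  [S₀.tag == S₁.pre]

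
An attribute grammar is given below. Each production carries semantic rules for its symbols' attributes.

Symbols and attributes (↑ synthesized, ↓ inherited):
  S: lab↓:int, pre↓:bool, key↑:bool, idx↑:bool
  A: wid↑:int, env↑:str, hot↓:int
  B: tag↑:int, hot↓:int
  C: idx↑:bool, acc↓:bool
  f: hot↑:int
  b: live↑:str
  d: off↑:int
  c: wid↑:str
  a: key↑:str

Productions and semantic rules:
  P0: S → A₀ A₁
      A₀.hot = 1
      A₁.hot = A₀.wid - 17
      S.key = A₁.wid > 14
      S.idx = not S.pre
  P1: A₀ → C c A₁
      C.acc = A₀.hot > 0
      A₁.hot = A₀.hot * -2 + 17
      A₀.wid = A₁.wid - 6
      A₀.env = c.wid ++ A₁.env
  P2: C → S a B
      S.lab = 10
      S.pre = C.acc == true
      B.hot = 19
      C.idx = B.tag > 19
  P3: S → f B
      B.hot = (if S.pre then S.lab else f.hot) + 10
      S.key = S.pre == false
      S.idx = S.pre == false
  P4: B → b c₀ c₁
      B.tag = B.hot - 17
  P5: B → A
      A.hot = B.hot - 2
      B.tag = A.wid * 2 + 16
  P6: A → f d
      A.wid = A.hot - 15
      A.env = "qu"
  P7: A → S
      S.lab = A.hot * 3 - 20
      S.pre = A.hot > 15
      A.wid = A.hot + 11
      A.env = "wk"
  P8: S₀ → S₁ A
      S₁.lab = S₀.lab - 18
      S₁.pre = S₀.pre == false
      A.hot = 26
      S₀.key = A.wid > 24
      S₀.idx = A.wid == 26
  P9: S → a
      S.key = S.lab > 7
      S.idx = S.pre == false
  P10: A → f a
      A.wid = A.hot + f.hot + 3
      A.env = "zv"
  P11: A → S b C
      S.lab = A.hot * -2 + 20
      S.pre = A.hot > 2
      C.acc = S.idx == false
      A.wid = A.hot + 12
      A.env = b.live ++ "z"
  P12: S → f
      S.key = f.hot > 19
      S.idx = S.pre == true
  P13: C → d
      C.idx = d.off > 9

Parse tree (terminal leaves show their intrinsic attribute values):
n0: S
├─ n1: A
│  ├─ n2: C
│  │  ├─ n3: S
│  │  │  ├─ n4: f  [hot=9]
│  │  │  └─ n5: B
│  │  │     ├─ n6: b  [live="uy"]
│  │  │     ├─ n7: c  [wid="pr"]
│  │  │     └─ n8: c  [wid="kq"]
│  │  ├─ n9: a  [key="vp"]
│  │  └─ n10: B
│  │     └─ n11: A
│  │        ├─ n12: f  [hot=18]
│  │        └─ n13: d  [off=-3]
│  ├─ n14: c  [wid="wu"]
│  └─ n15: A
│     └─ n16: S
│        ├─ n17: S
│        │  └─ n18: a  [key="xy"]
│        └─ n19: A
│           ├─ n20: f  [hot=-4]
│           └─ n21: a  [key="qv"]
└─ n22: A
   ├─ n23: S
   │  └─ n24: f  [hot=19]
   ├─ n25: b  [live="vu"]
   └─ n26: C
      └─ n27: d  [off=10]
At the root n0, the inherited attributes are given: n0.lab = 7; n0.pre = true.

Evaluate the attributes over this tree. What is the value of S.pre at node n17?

true

1. n0.lab = 7  [given at root]
2. n0.pre = true  [given at root]
3. n1.hot = 1  [1]
4. n2.acc = true  [A₀.hot > 0]
5. n3.lab = 10  [10]
6. n3.pre = true  [C.acc == true]
7. n4.hot = 9  [terminal]
8. n5.hot = 20  [(if S.pre then S.lab else f.hot) + 10]
9. n6.live = "uy"  [terminal]
10. n7.wid = "pr"  [terminal]
11. n8.wid = "kq"  [terminal]
12. n5.tag = 3  [B.hot - 17]
13. n3.key = false  [S.pre == false]
14. n3.idx = false  [S.pre == false]
15. n9.key = "vp"  [terminal]
16. n10.hot = 19  [19]
17. n11.hot = 17  [B.hot - 2]
18. n12.hot = 18  [terminal]
19. n13.off = -3  [terminal]
20. n11.wid = 2  [A.hot - 15]
21. n11.env = "qu"  ["qu"]
22. n10.tag = 20  [A.wid * 2 + 16]
23. n2.idx = true  [B.tag > 19]
24. n14.wid = "wu"  [terminal]
25. n15.hot = 15  [A₀.hot * -2 + 17]
26. n16.lab = 25  [A.hot * 3 - 20]
27. n16.pre = false  [A.hot > 15]
28. n17.lab = 7  [S₀.lab - 18]
29. n17.pre = true  [S₀.pre == false]
30. n18.key = "xy"  [terminal]
31. n17.key = false  [S.lab > 7]
32. n17.idx = false  [S.pre == false]
33. n19.hot = 26  [26]
34. n20.hot = -4  [terminal]
35. n21.key = "qv"  [terminal]
36. n19.wid = 25  [A.hot + f.hot + 3]
37. n19.env = "zv"  ["zv"]
38. n16.key = true  [A.wid > 24]
39. n16.idx = false  [A.wid == 26]
40. n15.wid = 26  [A.hot + 11]
41. n15.env = "wk"  ["wk"]
42. n1.wid = 20  [A₁.wid - 6]
43. n1.env = "wuwk"  [c.wid ++ A₁.env]
44. n22.hot = 3  [A₀.wid - 17]
45. n23.lab = 14  [A.hot * -2 + 20]
46. n23.pre = true  [A.hot > 2]
47. n24.hot = 19  [terminal]
48. n23.key = false  [f.hot > 19]
49. n23.idx = true  [S.pre == true]
50. n25.live = "vu"  [terminal]
51. n26.acc = false  [S.idx == false]
52. n27.off = 10  [terminal]
53. n26.idx = true  [d.off > 9]
54. n22.wid = 15  [A.hot + 12]
55. n22.env = "vuz"  [b.live ++ "z"]
56. n0.key = true  [A₁.wid > 14]
57. n0.idx = false  [not S.pre]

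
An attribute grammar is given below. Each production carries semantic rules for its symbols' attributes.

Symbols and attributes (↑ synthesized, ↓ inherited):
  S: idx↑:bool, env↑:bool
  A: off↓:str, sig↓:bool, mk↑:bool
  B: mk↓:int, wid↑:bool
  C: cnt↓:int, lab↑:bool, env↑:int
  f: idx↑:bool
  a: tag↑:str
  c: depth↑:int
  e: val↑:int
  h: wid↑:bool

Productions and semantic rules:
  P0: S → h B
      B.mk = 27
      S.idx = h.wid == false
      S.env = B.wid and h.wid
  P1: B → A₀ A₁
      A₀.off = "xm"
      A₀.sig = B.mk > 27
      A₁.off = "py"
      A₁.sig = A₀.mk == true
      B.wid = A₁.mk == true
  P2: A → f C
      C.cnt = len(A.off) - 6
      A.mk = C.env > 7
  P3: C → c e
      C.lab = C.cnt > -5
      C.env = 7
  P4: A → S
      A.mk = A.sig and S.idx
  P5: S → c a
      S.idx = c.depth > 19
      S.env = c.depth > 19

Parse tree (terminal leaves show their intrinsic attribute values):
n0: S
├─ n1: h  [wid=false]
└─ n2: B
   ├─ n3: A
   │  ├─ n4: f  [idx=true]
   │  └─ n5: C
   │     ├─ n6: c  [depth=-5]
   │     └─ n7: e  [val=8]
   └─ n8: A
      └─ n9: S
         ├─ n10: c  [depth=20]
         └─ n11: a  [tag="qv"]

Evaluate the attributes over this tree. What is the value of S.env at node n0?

1. n1.wid = false  [terminal]
2. n2.mk = 27  [27]
3. n3.off = "xm"  ["xm"]
4. n3.sig = false  [B.mk > 27]
5. n4.idx = true  [terminal]
6. n5.cnt = -4  [len(A.off) - 6]
7. n6.depth = -5  [terminal]
8. n7.val = 8  [terminal]
9. n5.lab = true  [C.cnt > -5]
10. n5.env = 7  [7]
11. n3.mk = false  [C.env > 7]
12. n8.off = "py"  ["py"]
13. n8.sig = false  [A₀.mk == true]
14. n10.depth = 20  [terminal]
15. n11.tag = "qv"  [terminal]
16. n9.idx = true  [c.depth > 19]
17. n9.env = true  [c.depth > 19]
18. n8.mk = false  [A.sig and S.idx]
19. n2.wid = false  [A₁.mk == true]
20. n0.idx = true  [h.wid == false]
21. n0.env = false  [B.wid and h.wid]

false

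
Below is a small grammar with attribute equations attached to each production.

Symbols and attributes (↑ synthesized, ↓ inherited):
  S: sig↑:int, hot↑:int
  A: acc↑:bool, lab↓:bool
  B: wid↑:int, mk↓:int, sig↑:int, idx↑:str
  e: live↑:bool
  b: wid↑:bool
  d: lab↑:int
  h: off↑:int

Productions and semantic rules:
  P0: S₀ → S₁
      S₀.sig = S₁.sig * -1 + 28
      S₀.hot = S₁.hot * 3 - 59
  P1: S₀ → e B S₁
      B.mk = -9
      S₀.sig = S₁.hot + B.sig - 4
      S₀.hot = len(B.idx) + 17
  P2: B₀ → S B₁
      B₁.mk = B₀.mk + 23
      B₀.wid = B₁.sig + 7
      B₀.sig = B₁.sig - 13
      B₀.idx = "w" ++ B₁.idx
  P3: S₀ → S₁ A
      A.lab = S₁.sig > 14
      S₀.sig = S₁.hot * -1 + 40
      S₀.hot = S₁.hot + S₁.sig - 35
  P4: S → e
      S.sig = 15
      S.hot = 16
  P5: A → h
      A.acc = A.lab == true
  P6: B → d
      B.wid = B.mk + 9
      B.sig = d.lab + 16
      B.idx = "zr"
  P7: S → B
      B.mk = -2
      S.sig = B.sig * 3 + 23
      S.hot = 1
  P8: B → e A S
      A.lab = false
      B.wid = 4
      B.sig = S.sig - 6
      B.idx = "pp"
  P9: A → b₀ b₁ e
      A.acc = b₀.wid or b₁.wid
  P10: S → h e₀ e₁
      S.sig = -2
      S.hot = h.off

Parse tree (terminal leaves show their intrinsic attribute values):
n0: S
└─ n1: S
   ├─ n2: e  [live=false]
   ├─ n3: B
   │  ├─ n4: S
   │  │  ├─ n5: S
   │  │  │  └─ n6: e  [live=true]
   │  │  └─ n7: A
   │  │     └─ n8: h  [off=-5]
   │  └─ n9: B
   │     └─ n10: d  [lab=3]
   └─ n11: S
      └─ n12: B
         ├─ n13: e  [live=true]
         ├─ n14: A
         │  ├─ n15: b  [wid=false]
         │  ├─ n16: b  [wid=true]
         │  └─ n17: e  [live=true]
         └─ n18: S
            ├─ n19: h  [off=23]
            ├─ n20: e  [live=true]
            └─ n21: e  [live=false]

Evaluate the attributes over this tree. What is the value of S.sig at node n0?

1. n2.live = false  [terminal]
2. n3.mk = -9  [-9]
3. n6.live = true  [terminal]
4. n5.sig = 15  [15]
5. n5.hot = 16  [16]
6. n7.lab = true  [S₁.sig > 14]
7. n8.off = -5  [terminal]
8. n7.acc = true  [A.lab == true]
9. n4.sig = 24  [S₁.hot * -1 + 40]
10. n4.hot = -4  [S₁.hot + S₁.sig - 35]
11. n9.mk = 14  [B₀.mk + 23]
12. n10.lab = 3  [terminal]
13. n9.wid = 23  [B.mk + 9]
14. n9.sig = 19  [d.lab + 16]
15. n9.idx = "zr"  ["zr"]
16. n3.wid = 26  [B₁.sig + 7]
17. n3.sig = 6  [B₁.sig - 13]
18. n3.idx = "wzr"  ["w" ++ B₁.idx]
19. n12.mk = -2  [-2]
20. n13.live = true  [terminal]
21. n14.lab = false  [false]
22. n15.wid = false  [terminal]
23. n16.wid = true  [terminal]
24. n17.live = true  [terminal]
25. n14.acc = true  [b₀.wid or b₁.wid]
26. n19.off = 23  [terminal]
27. n20.live = true  [terminal]
28. n21.live = false  [terminal]
29. n18.sig = -2  [-2]
30. n18.hot = 23  [h.off]
31. n12.wid = 4  [4]
32. n12.sig = -8  [S.sig - 6]
33. n12.idx = "pp"  ["pp"]
34. n11.sig = -1  [B.sig * 3 + 23]
35. n11.hot = 1  [1]
36. n1.sig = 3  [S₁.hot + B.sig - 4]
37. n1.hot = 20  [len(B.idx) + 17]
38. n0.sig = 25  [S₁.sig * -1 + 28]
39. n0.hot = 1  [S₁.hot * 3 - 59]

25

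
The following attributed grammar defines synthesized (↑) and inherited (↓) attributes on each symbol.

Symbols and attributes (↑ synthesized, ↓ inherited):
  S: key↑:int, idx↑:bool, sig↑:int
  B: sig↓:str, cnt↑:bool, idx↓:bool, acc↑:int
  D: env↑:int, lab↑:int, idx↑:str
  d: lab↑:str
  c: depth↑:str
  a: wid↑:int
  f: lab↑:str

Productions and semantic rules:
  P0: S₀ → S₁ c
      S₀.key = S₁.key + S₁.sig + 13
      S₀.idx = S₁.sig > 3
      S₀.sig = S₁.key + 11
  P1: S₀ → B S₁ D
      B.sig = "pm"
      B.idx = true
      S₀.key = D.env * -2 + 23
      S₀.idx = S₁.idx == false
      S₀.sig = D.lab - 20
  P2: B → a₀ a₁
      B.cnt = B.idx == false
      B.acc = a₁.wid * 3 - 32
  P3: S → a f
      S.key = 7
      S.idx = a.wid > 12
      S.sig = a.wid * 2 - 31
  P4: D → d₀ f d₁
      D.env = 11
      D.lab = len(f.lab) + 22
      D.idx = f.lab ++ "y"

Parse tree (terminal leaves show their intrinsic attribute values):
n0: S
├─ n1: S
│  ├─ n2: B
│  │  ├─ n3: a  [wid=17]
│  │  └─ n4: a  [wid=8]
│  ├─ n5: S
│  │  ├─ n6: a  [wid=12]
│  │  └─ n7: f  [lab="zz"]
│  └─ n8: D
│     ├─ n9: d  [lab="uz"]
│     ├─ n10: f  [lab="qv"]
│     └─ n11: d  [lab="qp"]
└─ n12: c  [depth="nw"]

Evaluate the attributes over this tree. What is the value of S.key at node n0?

18

1. n2.sig = "pm"  ["pm"]
2. n2.idx = true  [true]
3. n3.wid = 17  [terminal]
4. n4.wid = 8  [terminal]
5. n2.cnt = false  [B.idx == false]
6. n2.acc = -8  [a₁.wid * 3 - 32]
7. n6.wid = 12  [terminal]
8. n7.lab = "zz"  [terminal]
9. n5.key = 7  [7]
10. n5.idx = false  [a.wid > 12]
11. n5.sig = -7  [a.wid * 2 - 31]
12. n9.lab = "uz"  [terminal]
13. n10.lab = "qv"  [terminal]
14. n11.lab = "qp"  [terminal]
15. n8.env = 11  [11]
16. n8.lab = 24  [len(f.lab) + 22]
17. n8.idx = "qvy"  [f.lab ++ "y"]
18. n1.key = 1  [D.env * -2 + 23]
19. n1.idx = true  [S₁.idx == false]
20. n1.sig = 4  [D.lab - 20]
21. n12.depth = "nw"  [terminal]
22. n0.key = 18  [S₁.key + S₁.sig + 13]
23. n0.idx = true  [S₁.sig > 3]
24. n0.sig = 12  [S₁.key + 11]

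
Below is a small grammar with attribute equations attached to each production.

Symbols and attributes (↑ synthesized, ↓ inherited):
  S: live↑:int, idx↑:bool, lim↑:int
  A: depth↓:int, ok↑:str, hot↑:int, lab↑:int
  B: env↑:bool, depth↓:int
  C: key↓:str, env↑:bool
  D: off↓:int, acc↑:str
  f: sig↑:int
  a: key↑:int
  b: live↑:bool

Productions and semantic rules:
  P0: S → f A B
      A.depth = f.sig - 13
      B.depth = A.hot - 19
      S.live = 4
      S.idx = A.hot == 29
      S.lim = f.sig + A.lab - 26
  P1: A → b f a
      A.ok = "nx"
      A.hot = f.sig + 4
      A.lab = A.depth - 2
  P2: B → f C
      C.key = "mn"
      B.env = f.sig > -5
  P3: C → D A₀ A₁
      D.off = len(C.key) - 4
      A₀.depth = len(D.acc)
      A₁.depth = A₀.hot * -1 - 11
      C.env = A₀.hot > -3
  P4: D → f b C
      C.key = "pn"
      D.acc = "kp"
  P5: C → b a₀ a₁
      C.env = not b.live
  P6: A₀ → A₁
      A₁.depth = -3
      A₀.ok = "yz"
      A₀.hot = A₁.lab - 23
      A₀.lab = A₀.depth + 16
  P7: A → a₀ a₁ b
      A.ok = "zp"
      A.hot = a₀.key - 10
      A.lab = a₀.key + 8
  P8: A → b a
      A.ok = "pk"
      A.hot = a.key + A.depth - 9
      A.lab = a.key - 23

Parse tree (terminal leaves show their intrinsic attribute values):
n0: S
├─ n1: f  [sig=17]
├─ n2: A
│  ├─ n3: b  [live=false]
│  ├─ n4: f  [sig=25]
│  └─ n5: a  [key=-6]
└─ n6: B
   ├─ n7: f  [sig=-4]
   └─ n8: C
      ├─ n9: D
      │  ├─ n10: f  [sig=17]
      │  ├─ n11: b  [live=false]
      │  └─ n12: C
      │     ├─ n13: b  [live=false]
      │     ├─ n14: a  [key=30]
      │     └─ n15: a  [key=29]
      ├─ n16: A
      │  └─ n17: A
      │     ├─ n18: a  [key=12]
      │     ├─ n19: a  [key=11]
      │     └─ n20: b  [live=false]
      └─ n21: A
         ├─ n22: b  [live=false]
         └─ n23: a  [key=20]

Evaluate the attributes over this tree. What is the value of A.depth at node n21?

1. n1.sig = 17  [terminal]
2. n2.depth = 4  [f.sig - 13]
3. n3.live = false  [terminal]
4. n4.sig = 25  [terminal]
5. n5.key = -6  [terminal]
6. n2.ok = "nx"  ["nx"]
7. n2.hot = 29  [f.sig + 4]
8. n2.lab = 2  [A.depth - 2]
9. n6.depth = 10  [A.hot - 19]
10. n7.sig = -4  [terminal]
11. n8.key = "mn"  ["mn"]
12. n9.off = -2  [len(C.key) - 4]
13. n10.sig = 17  [terminal]
14. n11.live = false  [terminal]
15. n12.key = "pn"  ["pn"]
16. n13.live = false  [terminal]
17. n14.key = 30  [terminal]
18. n15.key = 29  [terminal]
19. n12.env = true  [not b.live]
20. n9.acc = "kp"  ["kp"]
21. n16.depth = 2  [len(D.acc)]
22. n17.depth = -3  [-3]
23. n18.key = 12  [terminal]
24. n19.key = 11  [terminal]
25. n20.live = false  [terminal]
26. n17.ok = "zp"  ["zp"]
27. n17.hot = 2  [a₀.key - 10]
28. n17.lab = 20  [a₀.key + 8]
29. n16.ok = "yz"  ["yz"]
30. n16.hot = -3  [A₁.lab - 23]
31. n16.lab = 18  [A₀.depth + 16]
32. n21.depth = -8  [A₀.hot * -1 - 11]
33. n22.live = false  [terminal]
34. n23.key = 20  [terminal]
35. n21.ok = "pk"  ["pk"]
36. n21.hot = 3  [a.key + A.depth - 9]
37. n21.lab = -3  [a.key - 23]
38. n8.env = false  [A₀.hot > -3]
39. n6.env = true  [f.sig > -5]
40. n0.live = 4  [4]
41. n0.idx = true  [A.hot == 29]
42. n0.lim = -7  [f.sig + A.lab - 26]

-8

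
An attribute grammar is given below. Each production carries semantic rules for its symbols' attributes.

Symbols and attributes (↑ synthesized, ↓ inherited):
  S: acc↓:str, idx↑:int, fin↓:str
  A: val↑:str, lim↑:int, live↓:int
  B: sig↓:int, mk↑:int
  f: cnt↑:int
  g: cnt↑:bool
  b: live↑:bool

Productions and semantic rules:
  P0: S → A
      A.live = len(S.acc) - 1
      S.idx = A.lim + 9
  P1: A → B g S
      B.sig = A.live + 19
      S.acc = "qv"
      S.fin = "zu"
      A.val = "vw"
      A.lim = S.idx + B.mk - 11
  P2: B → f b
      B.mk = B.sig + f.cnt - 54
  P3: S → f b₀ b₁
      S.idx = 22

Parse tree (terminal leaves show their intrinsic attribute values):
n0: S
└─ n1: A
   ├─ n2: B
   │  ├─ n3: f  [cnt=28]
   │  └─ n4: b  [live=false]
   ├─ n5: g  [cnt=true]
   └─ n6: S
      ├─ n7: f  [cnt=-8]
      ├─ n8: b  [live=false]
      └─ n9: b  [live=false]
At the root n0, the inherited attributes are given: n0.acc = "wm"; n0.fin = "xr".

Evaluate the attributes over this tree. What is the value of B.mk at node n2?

-6

1. n0.acc = "wm"  [given at root]
2. n0.fin = "xr"  [given at root]
3. n1.live = 1  [len(S.acc) - 1]
4. n2.sig = 20  [A.live + 19]
5. n3.cnt = 28  [terminal]
6. n4.live = false  [terminal]
7. n2.mk = -6  [B.sig + f.cnt - 54]
8. n5.cnt = true  [terminal]
9. n6.acc = "qv"  ["qv"]
10. n6.fin = "zu"  ["zu"]
11. n7.cnt = -8  [terminal]
12. n8.live = false  [terminal]
13. n9.live = false  [terminal]
14. n6.idx = 22  [22]
15. n1.val = "vw"  ["vw"]
16. n1.lim = 5  [S.idx + B.mk - 11]
17. n0.idx = 14  [A.lim + 9]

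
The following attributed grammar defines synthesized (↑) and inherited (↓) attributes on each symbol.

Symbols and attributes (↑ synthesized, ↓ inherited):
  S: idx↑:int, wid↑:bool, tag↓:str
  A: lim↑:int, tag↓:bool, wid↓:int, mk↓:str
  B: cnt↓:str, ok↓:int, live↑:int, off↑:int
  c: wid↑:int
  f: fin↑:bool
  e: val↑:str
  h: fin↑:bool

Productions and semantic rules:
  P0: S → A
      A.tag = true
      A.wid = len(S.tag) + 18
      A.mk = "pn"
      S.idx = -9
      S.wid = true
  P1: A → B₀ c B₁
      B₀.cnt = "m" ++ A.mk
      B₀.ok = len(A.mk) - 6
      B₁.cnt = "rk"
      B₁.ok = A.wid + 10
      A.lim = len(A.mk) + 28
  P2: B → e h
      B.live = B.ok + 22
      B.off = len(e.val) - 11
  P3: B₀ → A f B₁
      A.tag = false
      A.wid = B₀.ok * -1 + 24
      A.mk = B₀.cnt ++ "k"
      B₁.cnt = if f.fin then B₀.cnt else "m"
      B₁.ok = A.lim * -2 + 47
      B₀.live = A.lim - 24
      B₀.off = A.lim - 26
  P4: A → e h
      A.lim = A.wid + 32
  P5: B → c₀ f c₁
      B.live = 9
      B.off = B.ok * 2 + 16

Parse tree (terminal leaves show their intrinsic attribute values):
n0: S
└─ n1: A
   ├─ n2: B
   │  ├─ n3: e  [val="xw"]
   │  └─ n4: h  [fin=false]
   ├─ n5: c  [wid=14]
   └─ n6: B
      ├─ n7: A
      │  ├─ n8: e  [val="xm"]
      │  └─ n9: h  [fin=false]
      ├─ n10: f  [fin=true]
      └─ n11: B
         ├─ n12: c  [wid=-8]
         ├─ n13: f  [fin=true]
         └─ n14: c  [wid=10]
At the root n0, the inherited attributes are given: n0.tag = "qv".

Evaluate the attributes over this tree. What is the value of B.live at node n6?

1. n0.tag = "qv"  [given at root]
2. n1.tag = true  [true]
3. n1.wid = 20  [len(S.tag) + 18]
4. n1.mk = "pn"  ["pn"]
5. n2.cnt = "mpn"  ["m" ++ A.mk]
6. n2.ok = -4  [len(A.mk) - 6]
7. n3.val = "xw"  [terminal]
8. n4.fin = false  [terminal]
9. n2.live = 18  [B.ok + 22]
10. n2.off = -9  [len(e.val) - 11]
11. n5.wid = 14  [terminal]
12. n6.cnt = "rk"  ["rk"]
13. n6.ok = 30  [A.wid + 10]
14. n7.tag = false  [false]
15. n7.wid = -6  [B₀.ok * -1 + 24]
16. n7.mk = "rkk"  [B₀.cnt ++ "k"]
17. n8.val = "xm"  [terminal]
18. n9.fin = false  [terminal]
19. n7.lim = 26  [A.wid + 32]
20. n10.fin = true  [terminal]
21. n11.cnt = "rk"  [if f.fin then B₀.cnt else "m"]
22. n11.ok = -5  [A.lim * -2 + 47]
23. n12.wid = -8  [terminal]
24. n13.fin = true  [terminal]
25. n14.wid = 10  [terminal]
26. n11.live = 9  [9]
27. n11.off = 6  [B.ok * 2 + 16]
28. n6.live = 2  [A.lim - 24]
29. n6.off = 0  [A.lim - 26]
30. n1.lim = 30  [len(A.mk) + 28]
31. n0.idx = -9  [-9]
32. n0.wid = true  [true]

2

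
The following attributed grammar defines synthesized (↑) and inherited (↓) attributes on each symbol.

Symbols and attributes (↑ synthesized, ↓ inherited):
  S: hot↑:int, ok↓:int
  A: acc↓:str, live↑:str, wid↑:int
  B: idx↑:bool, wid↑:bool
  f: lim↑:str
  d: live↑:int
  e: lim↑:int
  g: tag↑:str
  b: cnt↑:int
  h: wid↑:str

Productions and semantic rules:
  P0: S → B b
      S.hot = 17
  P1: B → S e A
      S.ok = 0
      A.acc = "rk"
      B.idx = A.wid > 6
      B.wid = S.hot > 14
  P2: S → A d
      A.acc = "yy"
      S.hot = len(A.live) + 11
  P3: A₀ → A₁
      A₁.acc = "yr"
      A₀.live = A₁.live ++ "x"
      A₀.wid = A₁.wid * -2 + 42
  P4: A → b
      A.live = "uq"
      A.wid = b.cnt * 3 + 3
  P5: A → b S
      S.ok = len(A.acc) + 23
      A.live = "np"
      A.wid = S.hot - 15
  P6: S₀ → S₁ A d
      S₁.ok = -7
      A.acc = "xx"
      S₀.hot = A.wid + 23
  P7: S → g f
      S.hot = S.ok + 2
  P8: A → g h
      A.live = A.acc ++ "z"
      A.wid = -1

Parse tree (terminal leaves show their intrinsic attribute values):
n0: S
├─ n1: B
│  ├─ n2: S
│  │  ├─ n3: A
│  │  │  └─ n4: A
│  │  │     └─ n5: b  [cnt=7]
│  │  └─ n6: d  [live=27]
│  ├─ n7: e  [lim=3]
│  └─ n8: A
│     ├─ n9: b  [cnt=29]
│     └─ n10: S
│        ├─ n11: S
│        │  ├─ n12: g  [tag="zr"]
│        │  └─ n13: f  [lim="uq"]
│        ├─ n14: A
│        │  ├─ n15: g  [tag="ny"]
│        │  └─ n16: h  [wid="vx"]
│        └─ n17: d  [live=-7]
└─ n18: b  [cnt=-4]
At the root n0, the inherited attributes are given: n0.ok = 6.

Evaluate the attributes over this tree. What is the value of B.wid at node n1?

1. n0.ok = 6  [given at root]
2. n2.ok = 0  [0]
3. n3.acc = "yy"  ["yy"]
4. n4.acc = "yr"  ["yr"]
5. n5.cnt = 7  [terminal]
6. n4.live = "uq"  ["uq"]
7. n4.wid = 24  [b.cnt * 3 + 3]
8. n3.live = "uqx"  [A₁.live ++ "x"]
9. n3.wid = -6  [A₁.wid * -2 + 42]
10. n6.live = 27  [terminal]
11. n2.hot = 14  [len(A.live) + 11]
12. n7.lim = 3  [terminal]
13. n8.acc = "rk"  ["rk"]
14. n9.cnt = 29  [terminal]
15. n10.ok = 25  [len(A.acc) + 23]
16. n11.ok = -7  [-7]
17. n12.tag = "zr"  [terminal]
18. n13.lim = "uq"  [terminal]
19. n11.hot = -5  [S.ok + 2]
20. n14.acc = "xx"  ["xx"]
21. n15.tag = "ny"  [terminal]
22. n16.wid = "vx"  [terminal]
23. n14.live = "xxz"  [A.acc ++ "z"]
24. n14.wid = -1  [-1]
25. n17.live = -7  [terminal]
26. n10.hot = 22  [A.wid + 23]
27. n8.live = "np"  ["np"]
28. n8.wid = 7  [S.hot - 15]
29. n1.idx = true  [A.wid > 6]
30. n1.wid = false  [S.hot > 14]
31. n18.cnt = -4  [terminal]
32. n0.hot = 17  [17]

false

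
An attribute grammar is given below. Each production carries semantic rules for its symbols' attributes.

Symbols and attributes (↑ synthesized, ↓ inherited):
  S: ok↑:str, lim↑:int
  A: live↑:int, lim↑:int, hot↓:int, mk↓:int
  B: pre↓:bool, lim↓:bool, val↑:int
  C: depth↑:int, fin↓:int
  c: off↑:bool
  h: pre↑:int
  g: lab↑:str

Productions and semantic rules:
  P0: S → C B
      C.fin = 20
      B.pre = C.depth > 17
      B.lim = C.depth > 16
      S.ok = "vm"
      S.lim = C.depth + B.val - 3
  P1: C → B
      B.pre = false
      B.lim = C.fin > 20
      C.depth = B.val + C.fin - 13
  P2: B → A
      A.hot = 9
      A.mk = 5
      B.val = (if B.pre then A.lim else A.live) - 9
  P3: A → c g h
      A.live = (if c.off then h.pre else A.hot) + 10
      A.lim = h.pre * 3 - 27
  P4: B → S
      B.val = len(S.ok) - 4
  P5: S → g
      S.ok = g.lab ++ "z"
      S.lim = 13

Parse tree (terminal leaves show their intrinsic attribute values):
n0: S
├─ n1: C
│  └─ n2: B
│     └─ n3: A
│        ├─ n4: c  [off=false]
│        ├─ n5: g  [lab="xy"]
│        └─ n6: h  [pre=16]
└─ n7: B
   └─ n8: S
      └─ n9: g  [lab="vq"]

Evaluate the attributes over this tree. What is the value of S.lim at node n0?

1. n1.fin = 20  [20]
2. n2.pre = false  [false]
3. n2.lim = false  [C.fin > 20]
4. n3.hot = 9  [9]
5. n3.mk = 5  [5]
6. n4.off = false  [terminal]
7. n5.lab = "xy"  [terminal]
8. n6.pre = 16  [terminal]
9. n3.live = 19  [(if c.off then h.pre else A.hot) + 10]
10. n3.lim = 21  [h.pre * 3 - 27]
11. n2.val = 10  [(if B.pre then A.lim else A.live) - 9]
12. n1.depth = 17  [B.val + C.fin - 13]
13. n7.pre = false  [C.depth > 17]
14. n7.lim = true  [C.depth > 16]
15. n9.lab = "vq"  [terminal]
16. n8.ok = "vqz"  [g.lab ++ "z"]
17. n8.lim = 13  [13]
18. n7.val = -1  [len(S.ok) - 4]
19. n0.ok = "vm"  ["vm"]
20. n0.lim = 13  [C.depth + B.val - 3]

13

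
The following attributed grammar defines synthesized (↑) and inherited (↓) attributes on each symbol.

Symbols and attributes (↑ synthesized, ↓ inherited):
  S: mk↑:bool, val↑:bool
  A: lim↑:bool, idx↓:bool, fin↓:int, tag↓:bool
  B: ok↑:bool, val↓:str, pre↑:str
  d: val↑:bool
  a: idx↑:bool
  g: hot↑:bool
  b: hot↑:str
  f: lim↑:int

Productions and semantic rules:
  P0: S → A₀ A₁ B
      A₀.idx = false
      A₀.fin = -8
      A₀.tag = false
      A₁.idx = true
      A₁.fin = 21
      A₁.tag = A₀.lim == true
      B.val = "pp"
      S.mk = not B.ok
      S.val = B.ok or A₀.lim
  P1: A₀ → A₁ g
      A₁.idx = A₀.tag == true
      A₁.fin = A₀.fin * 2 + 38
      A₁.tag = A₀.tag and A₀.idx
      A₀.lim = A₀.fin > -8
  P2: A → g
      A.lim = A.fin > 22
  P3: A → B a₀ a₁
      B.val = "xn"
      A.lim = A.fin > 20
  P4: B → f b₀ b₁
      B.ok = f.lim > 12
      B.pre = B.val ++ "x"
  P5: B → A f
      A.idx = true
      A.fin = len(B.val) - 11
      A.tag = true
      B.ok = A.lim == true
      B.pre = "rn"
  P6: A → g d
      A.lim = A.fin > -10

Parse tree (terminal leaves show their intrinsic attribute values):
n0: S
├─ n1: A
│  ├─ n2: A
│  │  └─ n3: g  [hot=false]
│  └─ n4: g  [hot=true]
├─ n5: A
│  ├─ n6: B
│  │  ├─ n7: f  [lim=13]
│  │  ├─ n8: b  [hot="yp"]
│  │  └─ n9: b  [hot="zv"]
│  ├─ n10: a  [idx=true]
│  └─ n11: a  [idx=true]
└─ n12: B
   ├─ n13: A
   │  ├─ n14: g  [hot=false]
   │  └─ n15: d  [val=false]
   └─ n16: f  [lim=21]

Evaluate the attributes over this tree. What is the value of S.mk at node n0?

false

1. n1.idx = false  [false]
2. n1.fin = -8  [-8]
3. n1.tag = false  [false]
4. n2.idx = false  [A₀.tag == true]
5. n2.fin = 22  [A₀.fin * 2 + 38]
6. n2.tag = false  [A₀.tag and A₀.idx]
7. n3.hot = false  [terminal]
8. n2.lim = false  [A.fin > 22]
9. n4.hot = true  [terminal]
10. n1.lim = false  [A₀.fin > -8]
11. n5.idx = true  [true]
12. n5.fin = 21  [21]
13. n5.tag = false  [A₀.lim == true]
14. n6.val = "xn"  ["xn"]
15. n7.lim = 13  [terminal]
16. n8.hot = "yp"  [terminal]
17. n9.hot = "zv"  [terminal]
18. n6.ok = true  [f.lim > 12]
19. n6.pre = "xnx"  [B.val ++ "x"]
20. n10.idx = true  [terminal]
21. n11.idx = true  [terminal]
22. n5.lim = true  [A.fin > 20]
23. n12.val = "pp"  ["pp"]
24. n13.idx = true  [true]
25. n13.fin = -9  [len(B.val) - 11]
26. n13.tag = true  [true]
27. n14.hot = false  [terminal]
28. n15.val = false  [terminal]
29. n13.lim = true  [A.fin > -10]
30. n16.lim = 21  [terminal]
31. n12.ok = true  [A.lim == true]
32. n12.pre = "rn"  ["rn"]
33. n0.mk = false  [not B.ok]
34. n0.val = true  [B.ok or A₀.lim]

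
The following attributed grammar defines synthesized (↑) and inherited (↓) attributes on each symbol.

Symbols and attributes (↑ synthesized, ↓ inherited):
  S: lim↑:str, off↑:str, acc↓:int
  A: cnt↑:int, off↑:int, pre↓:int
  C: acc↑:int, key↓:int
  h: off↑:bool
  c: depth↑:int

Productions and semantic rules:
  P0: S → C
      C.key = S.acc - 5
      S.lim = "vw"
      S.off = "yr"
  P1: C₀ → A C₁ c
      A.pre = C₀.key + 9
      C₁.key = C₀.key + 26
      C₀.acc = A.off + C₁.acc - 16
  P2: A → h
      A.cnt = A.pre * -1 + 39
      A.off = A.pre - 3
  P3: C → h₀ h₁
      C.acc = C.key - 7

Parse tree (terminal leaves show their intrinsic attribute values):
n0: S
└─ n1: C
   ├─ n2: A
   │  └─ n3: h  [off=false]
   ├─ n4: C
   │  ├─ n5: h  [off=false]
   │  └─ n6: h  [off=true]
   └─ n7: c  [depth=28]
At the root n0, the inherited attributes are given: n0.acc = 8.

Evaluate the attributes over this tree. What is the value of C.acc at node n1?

1. n0.acc = 8  [given at root]
2. n1.key = 3  [S.acc - 5]
3. n2.pre = 12  [C₀.key + 9]
4. n3.off = false  [terminal]
5. n2.cnt = 27  [A.pre * -1 + 39]
6. n2.off = 9  [A.pre - 3]
7. n4.key = 29  [C₀.key + 26]
8. n5.off = false  [terminal]
9. n6.off = true  [terminal]
10. n4.acc = 22  [C.key - 7]
11. n7.depth = 28  [terminal]
12. n1.acc = 15  [A.off + C₁.acc - 16]
13. n0.lim = "vw"  ["vw"]
14. n0.off = "yr"  ["yr"]

15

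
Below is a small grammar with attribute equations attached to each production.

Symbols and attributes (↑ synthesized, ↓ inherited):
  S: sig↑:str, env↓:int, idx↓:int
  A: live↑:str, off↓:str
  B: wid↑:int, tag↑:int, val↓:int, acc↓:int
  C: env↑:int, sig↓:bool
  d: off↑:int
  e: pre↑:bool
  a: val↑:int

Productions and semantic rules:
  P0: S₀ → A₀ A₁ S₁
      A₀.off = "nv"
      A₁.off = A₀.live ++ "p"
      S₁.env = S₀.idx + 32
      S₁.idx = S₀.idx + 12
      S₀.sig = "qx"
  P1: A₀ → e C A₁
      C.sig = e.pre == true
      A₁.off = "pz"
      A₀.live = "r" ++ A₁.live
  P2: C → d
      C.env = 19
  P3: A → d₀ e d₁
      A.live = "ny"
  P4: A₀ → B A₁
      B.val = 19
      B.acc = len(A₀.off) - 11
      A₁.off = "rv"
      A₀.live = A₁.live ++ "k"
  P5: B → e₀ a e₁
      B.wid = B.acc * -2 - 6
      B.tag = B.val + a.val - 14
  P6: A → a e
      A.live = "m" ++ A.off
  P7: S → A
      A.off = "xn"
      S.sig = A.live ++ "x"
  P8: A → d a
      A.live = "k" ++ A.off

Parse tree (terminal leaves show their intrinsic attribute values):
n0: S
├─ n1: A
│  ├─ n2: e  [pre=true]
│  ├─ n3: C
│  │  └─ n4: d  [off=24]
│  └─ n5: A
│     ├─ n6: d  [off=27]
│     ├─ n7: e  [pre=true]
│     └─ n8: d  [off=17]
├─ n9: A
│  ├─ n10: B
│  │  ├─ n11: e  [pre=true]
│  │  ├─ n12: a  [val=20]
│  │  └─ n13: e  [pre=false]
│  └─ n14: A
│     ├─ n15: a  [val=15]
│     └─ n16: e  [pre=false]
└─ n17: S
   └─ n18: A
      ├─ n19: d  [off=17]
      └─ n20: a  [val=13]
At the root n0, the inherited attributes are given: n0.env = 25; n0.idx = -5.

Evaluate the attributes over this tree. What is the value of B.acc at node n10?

1. n0.env = 25  [given at root]
2. n0.idx = -5  [given at root]
3. n1.off = "nv"  ["nv"]
4. n2.pre = true  [terminal]
5. n3.sig = true  [e.pre == true]
6. n4.off = 24  [terminal]
7. n3.env = 19  [19]
8. n5.off = "pz"  ["pz"]
9. n6.off = 27  [terminal]
10. n7.pre = true  [terminal]
11. n8.off = 17  [terminal]
12. n5.live = "ny"  ["ny"]
13. n1.live = "rny"  ["r" ++ A₁.live]
14. n9.off = "rnyp"  [A₀.live ++ "p"]
15. n10.val = 19  [19]
16. n10.acc = -7  [len(A₀.off) - 11]
17. n11.pre = true  [terminal]
18. n12.val = 20  [terminal]
19. n13.pre = false  [terminal]
20. n10.wid = 8  [B.acc * -2 - 6]
21. n10.tag = 25  [B.val + a.val - 14]
22. n14.off = "rv"  ["rv"]
23. n15.val = 15  [terminal]
24. n16.pre = false  [terminal]
25. n14.live = "mrv"  ["m" ++ A.off]
26. n9.live = "mrvk"  [A₁.live ++ "k"]
27. n17.env = 27  [S₀.idx + 32]
28. n17.idx = 7  [S₀.idx + 12]
29. n18.off = "xn"  ["xn"]
30. n19.off = 17  [terminal]
31. n20.val = 13  [terminal]
32. n18.live = "kxn"  ["k" ++ A.off]
33. n17.sig = "kxnx"  [A.live ++ "x"]
34. n0.sig = "qx"  ["qx"]

-7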